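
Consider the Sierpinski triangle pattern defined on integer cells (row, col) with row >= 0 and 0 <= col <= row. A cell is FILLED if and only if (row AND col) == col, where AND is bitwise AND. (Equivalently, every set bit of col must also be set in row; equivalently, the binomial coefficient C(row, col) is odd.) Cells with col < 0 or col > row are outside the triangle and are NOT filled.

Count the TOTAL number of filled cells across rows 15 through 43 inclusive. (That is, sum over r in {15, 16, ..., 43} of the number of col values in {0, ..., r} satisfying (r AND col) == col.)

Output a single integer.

Answer: 268

Derivation:
r15=1111 pc4: +16 =16
r16=10000 pc1: +2 =18
r17=10001 pc2: +4 =22
r18=10010 pc2: +4 =26
r19=10011 pc3: +8 =34
r20=10100 pc2: +4 =38
r21=10101 pc3: +8 =46
r22=10110 pc3: +8 =54
r23=10111 pc4: +16 =70
r24=11000 pc2: +4 =74
r25=11001 pc3: +8 =82
r26=11010 pc3: +8 =90
r27=11011 pc4: +16 =106
r28=11100 pc3: +8 =114
r29=11101 pc4: +16 =130
r30=11110 pc4: +16 =146
r31=11111 pc5: +32 =178
r32=100000 pc1: +2 =180
r33=100001 pc2: +4 =184
r34=100010 pc2: +4 =188
r35=100011 pc3: +8 =196
r36=100100 pc2: +4 =200
r37=100101 pc3: +8 =208
r38=100110 pc3: +8 =216
r39=100111 pc4: +16 =232
r40=101000 pc2: +4 =236
r41=101001 pc3: +8 =244
r42=101010 pc3: +8 =252
r43=101011 pc4: +16 =268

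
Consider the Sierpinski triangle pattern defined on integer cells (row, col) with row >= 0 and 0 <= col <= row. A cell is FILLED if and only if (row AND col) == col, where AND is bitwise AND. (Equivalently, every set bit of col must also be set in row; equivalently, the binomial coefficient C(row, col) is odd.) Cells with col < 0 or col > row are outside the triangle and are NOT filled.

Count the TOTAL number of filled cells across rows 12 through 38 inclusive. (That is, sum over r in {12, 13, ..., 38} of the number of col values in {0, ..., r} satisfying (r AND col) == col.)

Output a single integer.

Answer: 236

Derivation:
r12=1100 pc2: +4 =4
r13=1101 pc3: +8 =12
r14=1110 pc3: +8 =20
r15=1111 pc4: +16 =36
r16=10000 pc1: +2 =38
r17=10001 pc2: +4 =42
r18=10010 pc2: +4 =46
r19=10011 pc3: +8 =54
r20=10100 pc2: +4 =58
r21=10101 pc3: +8 =66
r22=10110 pc3: +8 =74
r23=10111 pc4: +16 =90
r24=11000 pc2: +4 =94
r25=11001 pc3: +8 =102
r26=11010 pc3: +8 =110
r27=11011 pc4: +16 =126
r28=11100 pc3: +8 =134
r29=11101 pc4: +16 =150
r30=11110 pc4: +16 =166
r31=11111 pc5: +32 =198
r32=100000 pc1: +2 =200
r33=100001 pc2: +4 =204
r34=100010 pc2: +4 =208
r35=100011 pc3: +8 =216
r36=100100 pc2: +4 =220
r37=100101 pc3: +8 =228
r38=100110 pc3: +8 =236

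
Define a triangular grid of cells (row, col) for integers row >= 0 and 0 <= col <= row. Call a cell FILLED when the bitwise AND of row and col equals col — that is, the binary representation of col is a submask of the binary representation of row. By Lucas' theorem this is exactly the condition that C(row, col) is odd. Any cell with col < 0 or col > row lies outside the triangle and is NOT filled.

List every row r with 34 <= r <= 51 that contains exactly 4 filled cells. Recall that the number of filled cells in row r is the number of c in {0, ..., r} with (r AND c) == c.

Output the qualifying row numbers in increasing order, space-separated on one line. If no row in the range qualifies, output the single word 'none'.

Row r has 2^popcount(r) filled cells, so we need popcount(r) = log2(4) = 2.
Scan r = 34..51 and keep those with exactly 2 one-bits:
r=34=100010 popcount=2 -> KEEP
r=35=100011 popcount=3 -> skip
r=36=100100 popcount=2 -> KEEP
r=37=100101 popcount=3 -> skip
r=38=100110 popcount=3 -> skip
r=39=100111 popcount=4 -> skip
r=40=101000 popcount=2 -> KEEP
r=41=101001 popcount=3 -> skip
r=42=101010 popcount=3 -> skip
r=43=101011 popcount=4 -> skip
r=44=101100 popcount=3 -> skip
r=45=101101 popcount=4 -> skip
r=46=101110 popcount=4 -> skip
r=47=101111 popcount=5 -> skip
r=48=110000 popcount=2 -> KEEP
r=49=110001 popcount=3 -> skip
r=50=110010 popcount=3 -> skip
r=51=110011 popcount=4 -> skip
Kept rows: 34 36 40 48

Answer: 34 36 40 48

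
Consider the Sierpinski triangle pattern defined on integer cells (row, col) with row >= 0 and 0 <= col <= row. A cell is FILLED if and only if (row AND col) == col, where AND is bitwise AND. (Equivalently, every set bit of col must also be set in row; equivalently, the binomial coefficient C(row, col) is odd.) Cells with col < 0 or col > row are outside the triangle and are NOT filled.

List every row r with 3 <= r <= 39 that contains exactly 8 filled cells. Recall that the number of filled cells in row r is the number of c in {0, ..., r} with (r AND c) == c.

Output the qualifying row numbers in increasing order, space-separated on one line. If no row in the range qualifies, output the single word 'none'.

Row r has 2^popcount(r) filled cells, so we need popcount(r) = log2(8) = 3.
Scan r = 3..39 and keep those with exactly 3 one-bits:
r=3=11 popcount=2 -> skip
r=4=100 popcount=1 -> skip
r=5=101 popcount=2 -> skip
r=6=110 popcount=2 -> skip
r=7=111 popcount=3 -> KEEP
r=8=1000 popcount=1 -> skip
r=9=1001 popcount=2 -> skip
r=10=1010 popcount=2 -> skip
r=11=1011 popcount=3 -> KEEP
r=12=1100 popcount=2 -> skip
r=13=1101 popcount=3 -> KEEP
r=14=1110 popcount=3 -> KEEP
r=15=1111 popcount=4 -> skip
r=16=10000 popcount=1 -> skip
r=17=10001 popcount=2 -> skip
r=18=10010 popcount=2 -> skip
r=19=10011 popcount=3 -> KEEP
r=20=10100 popcount=2 -> skip
r=21=10101 popcount=3 -> KEEP
r=22=10110 popcount=3 -> KEEP
r=23=10111 popcount=4 -> skip
r=24=11000 popcount=2 -> skip
r=25=11001 popcount=3 -> KEEP
r=26=11010 popcount=3 -> KEEP
r=27=11011 popcount=4 -> skip
r=28=11100 popcount=3 -> KEEP
r=29=11101 popcount=4 -> skip
r=30=11110 popcount=4 -> skip
r=31=11111 popcount=5 -> skip
r=32=100000 popcount=1 -> skip
r=33=100001 popcount=2 -> skip
r=34=100010 popcount=2 -> skip
r=35=100011 popcount=3 -> KEEP
r=36=100100 popcount=2 -> skip
r=37=100101 popcount=3 -> KEEP
r=38=100110 popcount=3 -> KEEP
r=39=100111 popcount=4 -> skip
Kept rows: 7 11 13 14 19 21 22 25 26 28 35 37 38

Answer: 7 11 13 14 19 21 22 25 26 28 35 37 38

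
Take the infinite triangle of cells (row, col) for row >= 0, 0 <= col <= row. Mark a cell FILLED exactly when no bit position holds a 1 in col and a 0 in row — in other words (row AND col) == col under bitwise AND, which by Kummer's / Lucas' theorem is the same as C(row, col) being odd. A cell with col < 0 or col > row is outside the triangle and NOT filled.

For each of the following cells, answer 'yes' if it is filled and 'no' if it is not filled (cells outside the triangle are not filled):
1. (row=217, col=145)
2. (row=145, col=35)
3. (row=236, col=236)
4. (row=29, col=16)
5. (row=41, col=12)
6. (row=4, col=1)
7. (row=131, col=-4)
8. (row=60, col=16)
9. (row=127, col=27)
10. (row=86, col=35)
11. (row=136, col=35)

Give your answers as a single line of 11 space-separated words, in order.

Answer: yes no yes yes no no no yes yes no no

Derivation:
(217,145): row=0b11011001, col=0b10010001, row AND col = 0b10010001 = 145; 145 == 145 -> filled
(145,35): row=0b10010001, col=0b100011, row AND col = 0b1 = 1; 1 != 35 -> empty
(236,236): row=0b11101100, col=0b11101100, row AND col = 0b11101100 = 236; 236 == 236 -> filled
(29,16): row=0b11101, col=0b10000, row AND col = 0b10000 = 16; 16 == 16 -> filled
(41,12): row=0b101001, col=0b1100, row AND col = 0b1000 = 8; 8 != 12 -> empty
(4,1): row=0b100, col=0b1, row AND col = 0b0 = 0; 0 != 1 -> empty
(131,-4): col outside [0, 131] -> not filled
(60,16): row=0b111100, col=0b10000, row AND col = 0b10000 = 16; 16 == 16 -> filled
(127,27): row=0b1111111, col=0b11011, row AND col = 0b11011 = 27; 27 == 27 -> filled
(86,35): row=0b1010110, col=0b100011, row AND col = 0b10 = 2; 2 != 35 -> empty
(136,35): row=0b10001000, col=0b100011, row AND col = 0b0 = 0; 0 != 35 -> empty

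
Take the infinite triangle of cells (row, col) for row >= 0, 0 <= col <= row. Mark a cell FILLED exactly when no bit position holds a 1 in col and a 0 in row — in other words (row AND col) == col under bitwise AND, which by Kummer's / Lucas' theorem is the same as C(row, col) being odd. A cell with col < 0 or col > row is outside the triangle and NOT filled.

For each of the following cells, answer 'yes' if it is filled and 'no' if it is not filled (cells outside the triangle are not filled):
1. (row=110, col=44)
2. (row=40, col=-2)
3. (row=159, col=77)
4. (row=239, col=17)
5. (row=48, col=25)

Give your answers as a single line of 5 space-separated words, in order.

Answer: yes no no no no

Derivation:
(110,44): row=0b1101110, col=0b101100, row AND col = 0b101100 = 44; 44 == 44 -> filled
(40,-2): col outside [0, 40] -> not filled
(159,77): row=0b10011111, col=0b1001101, row AND col = 0b1101 = 13; 13 != 77 -> empty
(239,17): row=0b11101111, col=0b10001, row AND col = 0b1 = 1; 1 != 17 -> empty
(48,25): row=0b110000, col=0b11001, row AND col = 0b10000 = 16; 16 != 25 -> empty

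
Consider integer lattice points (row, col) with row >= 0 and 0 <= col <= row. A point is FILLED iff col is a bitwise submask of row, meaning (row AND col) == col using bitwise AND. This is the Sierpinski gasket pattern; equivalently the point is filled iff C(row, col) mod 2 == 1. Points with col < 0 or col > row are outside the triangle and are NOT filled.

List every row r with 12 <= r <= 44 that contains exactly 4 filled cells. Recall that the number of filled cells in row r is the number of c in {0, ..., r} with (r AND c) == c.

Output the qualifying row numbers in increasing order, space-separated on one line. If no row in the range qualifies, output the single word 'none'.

Answer: 12 17 18 20 24 33 34 36 40

Derivation:
Row r has 2^popcount(r) filled cells, so we need popcount(r) = log2(4) = 2.
Scan r = 12..44 and keep those with exactly 2 one-bits:
r=12=1100 popcount=2 -> KEEP
r=13=1101 popcount=3 -> skip
r=14=1110 popcount=3 -> skip
r=15=1111 popcount=4 -> skip
r=16=10000 popcount=1 -> skip
r=17=10001 popcount=2 -> KEEP
r=18=10010 popcount=2 -> KEEP
r=19=10011 popcount=3 -> skip
r=20=10100 popcount=2 -> KEEP
r=21=10101 popcount=3 -> skip
r=22=10110 popcount=3 -> skip
r=23=10111 popcount=4 -> skip
r=24=11000 popcount=2 -> KEEP
r=25=11001 popcount=3 -> skip
r=26=11010 popcount=3 -> skip
r=27=11011 popcount=4 -> skip
r=28=11100 popcount=3 -> skip
r=29=11101 popcount=4 -> skip
r=30=11110 popcount=4 -> skip
r=31=11111 popcount=5 -> skip
r=32=100000 popcount=1 -> skip
r=33=100001 popcount=2 -> KEEP
r=34=100010 popcount=2 -> KEEP
r=35=100011 popcount=3 -> skip
r=36=100100 popcount=2 -> KEEP
r=37=100101 popcount=3 -> skip
r=38=100110 popcount=3 -> skip
r=39=100111 popcount=4 -> skip
r=40=101000 popcount=2 -> KEEP
r=41=101001 popcount=3 -> skip
r=42=101010 popcount=3 -> skip
r=43=101011 popcount=4 -> skip
r=44=101100 popcount=3 -> skip
Kept rows: 12 17 18 20 24 33 34 36 40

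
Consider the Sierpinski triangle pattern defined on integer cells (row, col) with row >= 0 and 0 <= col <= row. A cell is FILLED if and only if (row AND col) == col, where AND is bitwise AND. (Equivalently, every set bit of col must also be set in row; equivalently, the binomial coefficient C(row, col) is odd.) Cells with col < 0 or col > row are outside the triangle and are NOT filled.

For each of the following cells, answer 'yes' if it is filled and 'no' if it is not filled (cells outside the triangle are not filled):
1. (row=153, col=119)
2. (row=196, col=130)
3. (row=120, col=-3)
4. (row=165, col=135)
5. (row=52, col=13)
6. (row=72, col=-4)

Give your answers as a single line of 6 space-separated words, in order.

Answer: no no no no no no

Derivation:
(153,119): row=0b10011001, col=0b1110111, row AND col = 0b10001 = 17; 17 != 119 -> empty
(196,130): row=0b11000100, col=0b10000010, row AND col = 0b10000000 = 128; 128 != 130 -> empty
(120,-3): col outside [0, 120] -> not filled
(165,135): row=0b10100101, col=0b10000111, row AND col = 0b10000101 = 133; 133 != 135 -> empty
(52,13): row=0b110100, col=0b1101, row AND col = 0b100 = 4; 4 != 13 -> empty
(72,-4): col outside [0, 72] -> not filled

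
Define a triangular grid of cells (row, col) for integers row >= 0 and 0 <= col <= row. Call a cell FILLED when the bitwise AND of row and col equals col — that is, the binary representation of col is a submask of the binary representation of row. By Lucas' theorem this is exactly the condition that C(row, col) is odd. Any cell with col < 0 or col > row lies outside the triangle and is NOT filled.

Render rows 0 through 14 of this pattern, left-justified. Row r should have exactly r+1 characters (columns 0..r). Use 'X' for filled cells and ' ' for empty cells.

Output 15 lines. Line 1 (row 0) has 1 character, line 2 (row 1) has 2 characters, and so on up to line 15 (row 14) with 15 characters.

Answer: X
XX
X X
XXXX
X   X
XX  XX
X X X X
XXXXXXXX
X       X
XX      XX
X X     X X
XXXX    XXXX
X   X   X   X
XX  XX  XX  XX
X X X X X X X X

Derivation:
r0=0: X
r1=1: XX
r2=10: X X
r3=11: XXXX
r4=100: X   X
r5=101: XX  XX
r6=110: X X X X
r7=111: XXXXXXXX
r8=1000: X       X
r9=1001: XX      XX
r10=1010: X X     X X
r11=1011: XXXX    XXXX
r12=1100: X   X   X   X
r13=1101: XX  XX  XX  XX
r14=1110: X X X X X X X X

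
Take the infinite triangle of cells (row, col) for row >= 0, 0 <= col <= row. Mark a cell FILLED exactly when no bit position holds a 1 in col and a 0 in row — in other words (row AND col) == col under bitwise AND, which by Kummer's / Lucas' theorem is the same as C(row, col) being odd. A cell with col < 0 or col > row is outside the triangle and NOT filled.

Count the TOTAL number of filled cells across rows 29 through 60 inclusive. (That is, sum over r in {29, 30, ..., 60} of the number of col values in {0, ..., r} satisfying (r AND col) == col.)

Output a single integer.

Answer: 422

Derivation:
r29=11101 pc4: +16 =16
r30=11110 pc4: +16 =32
r31=11111 pc5: +32 =64
r32=100000 pc1: +2 =66
r33=100001 pc2: +4 =70
r34=100010 pc2: +4 =74
r35=100011 pc3: +8 =82
r36=100100 pc2: +4 =86
r37=100101 pc3: +8 =94
r38=100110 pc3: +8 =102
r39=100111 pc4: +16 =118
r40=101000 pc2: +4 =122
r41=101001 pc3: +8 =130
r42=101010 pc3: +8 =138
r43=101011 pc4: +16 =154
r44=101100 pc3: +8 =162
r45=101101 pc4: +16 =178
r46=101110 pc4: +16 =194
r47=101111 pc5: +32 =226
r48=110000 pc2: +4 =230
r49=110001 pc3: +8 =238
r50=110010 pc3: +8 =246
r51=110011 pc4: +16 =262
r52=110100 pc3: +8 =270
r53=110101 pc4: +16 =286
r54=110110 pc4: +16 =302
r55=110111 pc5: +32 =334
r56=111000 pc3: +8 =342
r57=111001 pc4: +16 =358
r58=111010 pc4: +16 =374
r59=111011 pc5: +32 =406
r60=111100 pc4: +16 =422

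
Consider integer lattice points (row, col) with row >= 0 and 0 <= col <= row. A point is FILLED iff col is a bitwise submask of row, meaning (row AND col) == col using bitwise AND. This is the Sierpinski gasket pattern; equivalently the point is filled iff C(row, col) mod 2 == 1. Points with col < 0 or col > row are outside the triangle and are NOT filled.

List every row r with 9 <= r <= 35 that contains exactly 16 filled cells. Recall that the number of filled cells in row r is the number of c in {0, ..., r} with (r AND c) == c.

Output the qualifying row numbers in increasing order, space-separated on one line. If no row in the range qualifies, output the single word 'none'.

Row r has 2^popcount(r) filled cells, so we need popcount(r) = log2(16) = 4.
Scan r = 9..35 and keep those with exactly 4 one-bits:
r=9=1001 popcount=2 -> skip
r=10=1010 popcount=2 -> skip
r=11=1011 popcount=3 -> skip
r=12=1100 popcount=2 -> skip
r=13=1101 popcount=3 -> skip
r=14=1110 popcount=3 -> skip
r=15=1111 popcount=4 -> KEEP
r=16=10000 popcount=1 -> skip
r=17=10001 popcount=2 -> skip
r=18=10010 popcount=2 -> skip
r=19=10011 popcount=3 -> skip
r=20=10100 popcount=2 -> skip
r=21=10101 popcount=3 -> skip
r=22=10110 popcount=3 -> skip
r=23=10111 popcount=4 -> KEEP
r=24=11000 popcount=2 -> skip
r=25=11001 popcount=3 -> skip
r=26=11010 popcount=3 -> skip
r=27=11011 popcount=4 -> KEEP
r=28=11100 popcount=3 -> skip
r=29=11101 popcount=4 -> KEEP
r=30=11110 popcount=4 -> KEEP
r=31=11111 popcount=5 -> skip
r=32=100000 popcount=1 -> skip
r=33=100001 popcount=2 -> skip
r=34=100010 popcount=2 -> skip
r=35=100011 popcount=3 -> skip
Kept rows: 15 23 27 29 30

Answer: 15 23 27 29 30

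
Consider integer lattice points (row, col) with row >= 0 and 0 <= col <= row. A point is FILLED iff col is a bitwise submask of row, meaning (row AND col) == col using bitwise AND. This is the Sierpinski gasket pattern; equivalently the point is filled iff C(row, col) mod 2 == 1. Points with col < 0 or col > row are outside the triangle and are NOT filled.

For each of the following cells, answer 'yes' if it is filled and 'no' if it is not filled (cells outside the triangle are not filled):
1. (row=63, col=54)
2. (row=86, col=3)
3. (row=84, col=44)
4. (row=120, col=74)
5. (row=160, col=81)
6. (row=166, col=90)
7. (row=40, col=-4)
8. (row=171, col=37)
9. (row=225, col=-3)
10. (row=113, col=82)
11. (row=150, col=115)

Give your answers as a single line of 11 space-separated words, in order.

Answer: yes no no no no no no no no no no

Derivation:
(63,54): row=0b111111, col=0b110110, row AND col = 0b110110 = 54; 54 == 54 -> filled
(86,3): row=0b1010110, col=0b11, row AND col = 0b10 = 2; 2 != 3 -> empty
(84,44): row=0b1010100, col=0b101100, row AND col = 0b100 = 4; 4 != 44 -> empty
(120,74): row=0b1111000, col=0b1001010, row AND col = 0b1001000 = 72; 72 != 74 -> empty
(160,81): row=0b10100000, col=0b1010001, row AND col = 0b0 = 0; 0 != 81 -> empty
(166,90): row=0b10100110, col=0b1011010, row AND col = 0b10 = 2; 2 != 90 -> empty
(40,-4): col outside [0, 40] -> not filled
(171,37): row=0b10101011, col=0b100101, row AND col = 0b100001 = 33; 33 != 37 -> empty
(225,-3): col outside [0, 225] -> not filled
(113,82): row=0b1110001, col=0b1010010, row AND col = 0b1010000 = 80; 80 != 82 -> empty
(150,115): row=0b10010110, col=0b1110011, row AND col = 0b10010 = 18; 18 != 115 -> empty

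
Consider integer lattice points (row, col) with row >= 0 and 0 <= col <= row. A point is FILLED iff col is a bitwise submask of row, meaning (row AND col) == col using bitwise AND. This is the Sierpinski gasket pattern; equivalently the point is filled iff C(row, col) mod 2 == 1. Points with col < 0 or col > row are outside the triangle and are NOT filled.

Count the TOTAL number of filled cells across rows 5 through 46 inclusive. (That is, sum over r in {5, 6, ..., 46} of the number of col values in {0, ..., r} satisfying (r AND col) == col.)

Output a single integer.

Answer: 362

Derivation:
r5=101 pc2: +4 =4
r6=110 pc2: +4 =8
r7=111 pc3: +8 =16
r8=1000 pc1: +2 =18
r9=1001 pc2: +4 =22
r10=1010 pc2: +4 =26
r11=1011 pc3: +8 =34
r12=1100 pc2: +4 =38
r13=1101 pc3: +8 =46
r14=1110 pc3: +8 =54
r15=1111 pc4: +16 =70
r16=10000 pc1: +2 =72
r17=10001 pc2: +4 =76
r18=10010 pc2: +4 =80
r19=10011 pc3: +8 =88
r20=10100 pc2: +4 =92
r21=10101 pc3: +8 =100
r22=10110 pc3: +8 =108
r23=10111 pc4: +16 =124
r24=11000 pc2: +4 =128
r25=11001 pc3: +8 =136
r26=11010 pc3: +8 =144
r27=11011 pc4: +16 =160
r28=11100 pc3: +8 =168
r29=11101 pc4: +16 =184
r30=11110 pc4: +16 =200
r31=11111 pc5: +32 =232
r32=100000 pc1: +2 =234
r33=100001 pc2: +4 =238
r34=100010 pc2: +4 =242
r35=100011 pc3: +8 =250
r36=100100 pc2: +4 =254
r37=100101 pc3: +8 =262
r38=100110 pc3: +8 =270
r39=100111 pc4: +16 =286
r40=101000 pc2: +4 =290
r41=101001 pc3: +8 =298
r42=101010 pc3: +8 =306
r43=101011 pc4: +16 =322
r44=101100 pc3: +8 =330
r45=101101 pc4: +16 =346
r46=101110 pc4: +16 =362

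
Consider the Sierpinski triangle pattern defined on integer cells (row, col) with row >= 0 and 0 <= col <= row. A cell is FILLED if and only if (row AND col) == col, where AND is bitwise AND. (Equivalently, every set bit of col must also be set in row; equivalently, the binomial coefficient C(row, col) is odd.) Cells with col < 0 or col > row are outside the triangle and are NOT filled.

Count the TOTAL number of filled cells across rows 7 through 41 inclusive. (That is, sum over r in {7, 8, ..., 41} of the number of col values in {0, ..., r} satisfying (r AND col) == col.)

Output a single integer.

Answer: 290

Derivation:
r7=111 pc3: +8 =8
r8=1000 pc1: +2 =10
r9=1001 pc2: +4 =14
r10=1010 pc2: +4 =18
r11=1011 pc3: +8 =26
r12=1100 pc2: +4 =30
r13=1101 pc3: +8 =38
r14=1110 pc3: +8 =46
r15=1111 pc4: +16 =62
r16=10000 pc1: +2 =64
r17=10001 pc2: +4 =68
r18=10010 pc2: +4 =72
r19=10011 pc3: +8 =80
r20=10100 pc2: +4 =84
r21=10101 pc3: +8 =92
r22=10110 pc3: +8 =100
r23=10111 pc4: +16 =116
r24=11000 pc2: +4 =120
r25=11001 pc3: +8 =128
r26=11010 pc3: +8 =136
r27=11011 pc4: +16 =152
r28=11100 pc3: +8 =160
r29=11101 pc4: +16 =176
r30=11110 pc4: +16 =192
r31=11111 pc5: +32 =224
r32=100000 pc1: +2 =226
r33=100001 pc2: +4 =230
r34=100010 pc2: +4 =234
r35=100011 pc3: +8 =242
r36=100100 pc2: +4 =246
r37=100101 pc3: +8 =254
r38=100110 pc3: +8 =262
r39=100111 pc4: +16 =278
r40=101000 pc2: +4 =282
r41=101001 pc3: +8 =290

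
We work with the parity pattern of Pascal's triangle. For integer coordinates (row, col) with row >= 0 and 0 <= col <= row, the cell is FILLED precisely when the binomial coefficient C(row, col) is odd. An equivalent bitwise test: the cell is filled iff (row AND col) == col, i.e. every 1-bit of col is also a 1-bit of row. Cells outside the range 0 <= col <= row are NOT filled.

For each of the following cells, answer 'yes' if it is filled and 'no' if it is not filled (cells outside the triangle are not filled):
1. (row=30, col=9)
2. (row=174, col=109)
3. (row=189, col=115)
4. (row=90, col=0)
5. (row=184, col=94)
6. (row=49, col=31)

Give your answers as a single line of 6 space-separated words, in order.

(30,9): row=0b11110, col=0b1001, row AND col = 0b1000 = 8; 8 != 9 -> empty
(174,109): row=0b10101110, col=0b1101101, row AND col = 0b101100 = 44; 44 != 109 -> empty
(189,115): row=0b10111101, col=0b1110011, row AND col = 0b110001 = 49; 49 != 115 -> empty
(90,0): row=0b1011010, col=0b0, row AND col = 0b0 = 0; 0 == 0 -> filled
(184,94): row=0b10111000, col=0b1011110, row AND col = 0b11000 = 24; 24 != 94 -> empty
(49,31): row=0b110001, col=0b11111, row AND col = 0b10001 = 17; 17 != 31 -> empty

Answer: no no no yes no no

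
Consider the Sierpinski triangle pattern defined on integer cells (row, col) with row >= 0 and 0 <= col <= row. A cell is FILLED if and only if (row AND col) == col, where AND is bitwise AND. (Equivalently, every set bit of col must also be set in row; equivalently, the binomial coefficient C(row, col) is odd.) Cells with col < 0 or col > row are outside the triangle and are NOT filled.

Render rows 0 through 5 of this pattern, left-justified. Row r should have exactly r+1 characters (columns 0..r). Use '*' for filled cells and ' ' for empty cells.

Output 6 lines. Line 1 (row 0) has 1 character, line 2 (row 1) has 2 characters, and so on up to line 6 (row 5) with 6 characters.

r0=0: *
r1=1: **
r2=10: * *
r3=11: ****
r4=100: *   *
r5=101: **  **

Answer: *
**
* *
****
*   *
**  **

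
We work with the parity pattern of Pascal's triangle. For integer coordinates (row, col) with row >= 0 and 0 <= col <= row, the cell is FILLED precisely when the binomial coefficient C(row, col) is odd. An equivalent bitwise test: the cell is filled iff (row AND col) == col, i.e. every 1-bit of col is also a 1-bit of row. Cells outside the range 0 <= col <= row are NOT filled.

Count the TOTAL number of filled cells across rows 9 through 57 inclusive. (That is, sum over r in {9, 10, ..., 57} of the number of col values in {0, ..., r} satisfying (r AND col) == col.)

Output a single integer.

Answer: 508

Derivation:
r9=1001 pc2: +4 =4
r10=1010 pc2: +4 =8
r11=1011 pc3: +8 =16
r12=1100 pc2: +4 =20
r13=1101 pc3: +8 =28
r14=1110 pc3: +8 =36
r15=1111 pc4: +16 =52
r16=10000 pc1: +2 =54
r17=10001 pc2: +4 =58
r18=10010 pc2: +4 =62
r19=10011 pc3: +8 =70
r20=10100 pc2: +4 =74
r21=10101 pc3: +8 =82
r22=10110 pc3: +8 =90
r23=10111 pc4: +16 =106
r24=11000 pc2: +4 =110
r25=11001 pc3: +8 =118
r26=11010 pc3: +8 =126
r27=11011 pc4: +16 =142
r28=11100 pc3: +8 =150
r29=11101 pc4: +16 =166
r30=11110 pc4: +16 =182
r31=11111 pc5: +32 =214
r32=100000 pc1: +2 =216
r33=100001 pc2: +4 =220
r34=100010 pc2: +4 =224
r35=100011 pc3: +8 =232
r36=100100 pc2: +4 =236
r37=100101 pc3: +8 =244
r38=100110 pc3: +8 =252
r39=100111 pc4: +16 =268
r40=101000 pc2: +4 =272
r41=101001 pc3: +8 =280
r42=101010 pc3: +8 =288
r43=101011 pc4: +16 =304
r44=101100 pc3: +8 =312
r45=101101 pc4: +16 =328
r46=101110 pc4: +16 =344
r47=101111 pc5: +32 =376
r48=110000 pc2: +4 =380
r49=110001 pc3: +8 =388
r50=110010 pc3: +8 =396
r51=110011 pc4: +16 =412
r52=110100 pc3: +8 =420
r53=110101 pc4: +16 =436
r54=110110 pc4: +16 =452
r55=110111 pc5: +32 =484
r56=111000 pc3: +8 =492
r57=111001 pc4: +16 =508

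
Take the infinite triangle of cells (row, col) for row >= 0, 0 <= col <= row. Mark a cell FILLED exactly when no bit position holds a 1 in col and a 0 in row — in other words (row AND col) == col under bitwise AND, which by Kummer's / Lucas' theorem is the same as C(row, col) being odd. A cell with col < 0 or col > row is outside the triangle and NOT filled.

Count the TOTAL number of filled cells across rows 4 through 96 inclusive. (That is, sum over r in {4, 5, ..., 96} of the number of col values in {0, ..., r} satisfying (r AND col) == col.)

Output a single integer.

Answer: 1210

Derivation:
r4=100 pc1: +2 =2
r5=101 pc2: +4 =6
r6=110 pc2: +4 =10
r7=111 pc3: +8 =18
r8=1000 pc1: +2 =20
r9=1001 pc2: +4 =24
r10=1010 pc2: +4 =28
r11=1011 pc3: +8 =36
r12=1100 pc2: +4 =40
r13=1101 pc3: +8 =48
r14=1110 pc3: +8 =56
r15=1111 pc4: +16 =72
r16=10000 pc1: +2 =74
r17=10001 pc2: +4 =78
r18=10010 pc2: +4 =82
r19=10011 pc3: +8 =90
r20=10100 pc2: +4 =94
r21=10101 pc3: +8 =102
r22=10110 pc3: +8 =110
r23=10111 pc4: +16 =126
r24=11000 pc2: +4 =130
r25=11001 pc3: +8 =138
r26=11010 pc3: +8 =146
r27=11011 pc4: +16 =162
r28=11100 pc3: +8 =170
r29=11101 pc4: +16 =186
r30=11110 pc4: +16 =202
r31=11111 pc5: +32 =234
r32=100000 pc1: +2 =236
r33=100001 pc2: +4 =240
r34=100010 pc2: +4 =244
r35=100011 pc3: +8 =252
r36=100100 pc2: +4 =256
r37=100101 pc3: +8 =264
r38=100110 pc3: +8 =272
r39=100111 pc4: +16 =288
r40=101000 pc2: +4 =292
r41=101001 pc3: +8 =300
r42=101010 pc3: +8 =308
r43=101011 pc4: +16 =324
r44=101100 pc3: +8 =332
r45=101101 pc4: +16 =348
r46=101110 pc4: +16 =364
r47=101111 pc5: +32 =396
r48=110000 pc2: +4 =400
r49=110001 pc3: +8 =408
r50=110010 pc3: +8 =416
r51=110011 pc4: +16 =432
r52=110100 pc3: +8 =440
r53=110101 pc4: +16 =456
r54=110110 pc4: +16 =472
r55=110111 pc5: +32 =504
r56=111000 pc3: +8 =512
r57=111001 pc4: +16 =528
r58=111010 pc4: +16 =544
r59=111011 pc5: +32 =576
r60=111100 pc4: +16 =592
r61=111101 pc5: +32 =624
r62=111110 pc5: +32 =656
r63=111111 pc6: +64 =720
r64=1000000 pc1: +2 =722
r65=1000001 pc2: +4 =726
r66=1000010 pc2: +4 =730
r67=1000011 pc3: +8 =738
r68=1000100 pc2: +4 =742
r69=1000101 pc3: +8 =750
r70=1000110 pc3: +8 =758
r71=1000111 pc4: +16 =774
r72=1001000 pc2: +4 =778
r73=1001001 pc3: +8 =786
r74=1001010 pc3: +8 =794
r75=1001011 pc4: +16 =810
r76=1001100 pc3: +8 =818
r77=1001101 pc4: +16 =834
r78=1001110 pc4: +16 =850
r79=1001111 pc5: +32 =882
r80=1010000 pc2: +4 =886
r81=1010001 pc3: +8 =894
r82=1010010 pc3: +8 =902
r83=1010011 pc4: +16 =918
r84=1010100 pc3: +8 =926
r85=1010101 pc4: +16 =942
r86=1010110 pc4: +16 =958
r87=1010111 pc5: +32 =990
r88=1011000 pc3: +8 =998
r89=1011001 pc4: +16 =1014
r90=1011010 pc4: +16 =1030
r91=1011011 pc5: +32 =1062
r92=1011100 pc4: +16 =1078
r93=1011101 pc5: +32 =1110
r94=1011110 pc5: +32 =1142
r95=1011111 pc6: +64 =1206
r96=1100000 pc2: +4 =1210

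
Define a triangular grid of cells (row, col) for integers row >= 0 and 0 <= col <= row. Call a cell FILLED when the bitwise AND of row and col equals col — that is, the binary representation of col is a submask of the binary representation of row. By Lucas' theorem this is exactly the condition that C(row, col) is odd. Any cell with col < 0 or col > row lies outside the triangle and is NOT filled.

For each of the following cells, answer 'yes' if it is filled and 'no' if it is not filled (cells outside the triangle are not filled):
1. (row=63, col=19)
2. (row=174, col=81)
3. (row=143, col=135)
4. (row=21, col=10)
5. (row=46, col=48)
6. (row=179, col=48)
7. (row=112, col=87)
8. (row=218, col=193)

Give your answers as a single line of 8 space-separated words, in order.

(63,19): row=0b111111, col=0b10011, row AND col = 0b10011 = 19; 19 == 19 -> filled
(174,81): row=0b10101110, col=0b1010001, row AND col = 0b0 = 0; 0 != 81 -> empty
(143,135): row=0b10001111, col=0b10000111, row AND col = 0b10000111 = 135; 135 == 135 -> filled
(21,10): row=0b10101, col=0b1010, row AND col = 0b0 = 0; 0 != 10 -> empty
(46,48): col outside [0, 46] -> not filled
(179,48): row=0b10110011, col=0b110000, row AND col = 0b110000 = 48; 48 == 48 -> filled
(112,87): row=0b1110000, col=0b1010111, row AND col = 0b1010000 = 80; 80 != 87 -> empty
(218,193): row=0b11011010, col=0b11000001, row AND col = 0b11000000 = 192; 192 != 193 -> empty

Answer: yes no yes no no yes no no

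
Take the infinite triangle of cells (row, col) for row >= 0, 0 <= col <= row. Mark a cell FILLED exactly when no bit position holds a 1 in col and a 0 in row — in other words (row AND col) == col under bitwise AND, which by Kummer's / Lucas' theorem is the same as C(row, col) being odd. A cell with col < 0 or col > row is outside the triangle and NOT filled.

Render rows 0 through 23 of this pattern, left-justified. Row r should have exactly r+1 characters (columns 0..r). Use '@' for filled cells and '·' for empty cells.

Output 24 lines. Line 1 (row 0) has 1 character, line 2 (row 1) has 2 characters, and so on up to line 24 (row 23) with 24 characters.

r0=0: @
r1=1: @@
r2=10: @·@
r3=11: @@@@
r4=100: @···@
r5=101: @@··@@
r6=110: @·@·@·@
r7=111: @@@@@@@@
r8=1000: @·······@
r9=1001: @@······@@
r10=1010: @·@·····@·@
r11=1011: @@@@····@@@@
r12=1100: @···@···@···@
r13=1101: @@··@@··@@··@@
r14=1110: @·@·@·@·@·@·@·@
r15=1111: @@@@@@@@@@@@@@@@
r16=10000: @···············@
r17=10001: @@··············@@
r18=10010: @·@·············@·@
r19=10011: @@@@············@@@@
r20=10100: @···@···········@···@
r21=10101: @@··@@··········@@··@@
r22=10110: @·@·@·@·········@·@·@·@
r23=10111: @@@@@@@@········@@@@@@@@

Answer: @
@@
@·@
@@@@
@···@
@@··@@
@·@·@·@
@@@@@@@@
@·······@
@@······@@
@·@·····@·@
@@@@····@@@@
@···@···@···@
@@··@@··@@··@@
@·@·@·@·@·@·@·@
@@@@@@@@@@@@@@@@
@···············@
@@··············@@
@·@·············@·@
@@@@············@@@@
@···@···········@···@
@@··@@··········@@··@@
@·@·@·@·········@·@·@·@
@@@@@@@@········@@@@@@@@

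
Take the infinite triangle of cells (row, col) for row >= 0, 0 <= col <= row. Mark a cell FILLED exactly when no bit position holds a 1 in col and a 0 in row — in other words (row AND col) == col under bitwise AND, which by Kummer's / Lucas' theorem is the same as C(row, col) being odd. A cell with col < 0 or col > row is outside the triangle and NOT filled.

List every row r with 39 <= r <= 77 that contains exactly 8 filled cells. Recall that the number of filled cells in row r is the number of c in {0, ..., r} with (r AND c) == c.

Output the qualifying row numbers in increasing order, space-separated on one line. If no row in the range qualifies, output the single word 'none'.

Answer: 41 42 44 49 50 52 56 67 69 70 73 74 76

Derivation:
Row r has 2^popcount(r) filled cells, so we need popcount(r) = log2(8) = 3.
Scan r = 39..77 and keep those with exactly 3 one-bits:
r=39=100111 popcount=4 -> skip
r=40=101000 popcount=2 -> skip
r=41=101001 popcount=3 -> KEEP
r=42=101010 popcount=3 -> KEEP
r=43=101011 popcount=4 -> skip
r=44=101100 popcount=3 -> KEEP
r=45=101101 popcount=4 -> skip
r=46=101110 popcount=4 -> skip
r=47=101111 popcount=5 -> skip
r=48=110000 popcount=2 -> skip
r=49=110001 popcount=3 -> KEEP
r=50=110010 popcount=3 -> KEEP
r=51=110011 popcount=4 -> skip
r=52=110100 popcount=3 -> KEEP
r=53=110101 popcount=4 -> skip
r=54=110110 popcount=4 -> skip
r=55=110111 popcount=5 -> skip
r=56=111000 popcount=3 -> KEEP
r=57=111001 popcount=4 -> skip
r=58=111010 popcount=4 -> skip
r=59=111011 popcount=5 -> skip
r=60=111100 popcount=4 -> skip
r=61=111101 popcount=5 -> skip
r=62=111110 popcount=5 -> skip
r=63=111111 popcount=6 -> skip
r=64=1000000 popcount=1 -> skip
r=65=1000001 popcount=2 -> skip
r=66=1000010 popcount=2 -> skip
r=67=1000011 popcount=3 -> KEEP
r=68=1000100 popcount=2 -> skip
r=69=1000101 popcount=3 -> KEEP
r=70=1000110 popcount=3 -> KEEP
r=71=1000111 popcount=4 -> skip
r=72=1001000 popcount=2 -> skip
r=73=1001001 popcount=3 -> KEEP
r=74=1001010 popcount=3 -> KEEP
r=75=1001011 popcount=4 -> skip
r=76=1001100 popcount=3 -> KEEP
r=77=1001101 popcount=4 -> skip
Kept rows: 41 42 44 49 50 52 56 67 69 70 73 74 76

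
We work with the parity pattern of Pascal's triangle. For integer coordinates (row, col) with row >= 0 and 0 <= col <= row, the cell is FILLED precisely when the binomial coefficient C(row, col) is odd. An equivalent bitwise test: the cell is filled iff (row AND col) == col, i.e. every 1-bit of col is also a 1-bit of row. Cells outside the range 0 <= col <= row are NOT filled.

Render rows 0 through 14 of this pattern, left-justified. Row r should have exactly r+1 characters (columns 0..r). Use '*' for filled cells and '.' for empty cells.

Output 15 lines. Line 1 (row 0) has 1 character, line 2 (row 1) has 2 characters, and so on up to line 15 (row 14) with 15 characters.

r0=0: *
r1=1: **
r2=10: *.*
r3=11: ****
r4=100: *...*
r5=101: **..**
r6=110: *.*.*.*
r7=111: ********
r8=1000: *.......*
r9=1001: **......**
r10=1010: *.*.....*.*
r11=1011: ****....****
r12=1100: *...*...*...*
r13=1101: **..**..**..**
r14=1110: *.*.*.*.*.*.*.*

Answer: *
**
*.*
****
*...*
**..**
*.*.*.*
********
*.......*
**......**
*.*.....*.*
****....****
*...*...*...*
**..**..**..**
*.*.*.*.*.*.*.*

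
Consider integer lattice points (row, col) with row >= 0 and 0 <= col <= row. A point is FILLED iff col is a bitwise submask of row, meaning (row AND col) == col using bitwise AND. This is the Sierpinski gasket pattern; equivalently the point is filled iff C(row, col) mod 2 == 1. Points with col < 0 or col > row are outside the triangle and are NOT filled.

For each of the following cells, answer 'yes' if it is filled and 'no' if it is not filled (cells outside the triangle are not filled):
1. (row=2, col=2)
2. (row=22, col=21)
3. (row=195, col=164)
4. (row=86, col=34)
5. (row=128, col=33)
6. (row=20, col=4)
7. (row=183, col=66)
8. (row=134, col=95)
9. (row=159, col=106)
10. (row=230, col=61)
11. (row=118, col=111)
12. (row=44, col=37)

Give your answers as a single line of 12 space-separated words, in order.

Answer: yes no no no no yes no no no no no no

Derivation:
(2,2): row=0b10, col=0b10, row AND col = 0b10 = 2; 2 == 2 -> filled
(22,21): row=0b10110, col=0b10101, row AND col = 0b10100 = 20; 20 != 21 -> empty
(195,164): row=0b11000011, col=0b10100100, row AND col = 0b10000000 = 128; 128 != 164 -> empty
(86,34): row=0b1010110, col=0b100010, row AND col = 0b10 = 2; 2 != 34 -> empty
(128,33): row=0b10000000, col=0b100001, row AND col = 0b0 = 0; 0 != 33 -> empty
(20,4): row=0b10100, col=0b100, row AND col = 0b100 = 4; 4 == 4 -> filled
(183,66): row=0b10110111, col=0b1000010, row AND col = 0b10 = 2; 2 != 66 -> empty
(134,95): row=0b10000110, col=0b1011111, row AND col = 0b110 = 6; 6 != 95 -> empty
(159,106): row=0b10011111, col=0b1101010, row AND col = 0b1010 = 10; 10 != 106 -> empty
(230,61): row=0b11100110, col=0b111101, row AND col = 0b100100 = 36; 36 != 61 -> empty
(118,111): row=0b1110110, col=0b1101111, row AND col = 0b1100110 = 102; 102 != 111 -> empty
(44,37): row=0b101100, col=0b100101, row AND col = 0b100100 = 36; 36 != 37 -> empty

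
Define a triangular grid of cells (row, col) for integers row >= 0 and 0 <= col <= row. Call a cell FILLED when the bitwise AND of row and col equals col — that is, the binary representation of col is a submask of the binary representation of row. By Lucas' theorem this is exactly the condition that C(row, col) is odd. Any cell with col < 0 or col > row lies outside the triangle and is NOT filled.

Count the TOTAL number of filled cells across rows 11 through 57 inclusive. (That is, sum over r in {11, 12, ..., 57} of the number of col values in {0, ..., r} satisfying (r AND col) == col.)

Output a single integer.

r11=1011 pc3: +8 =8
r12=1100 pc2: +4 =12
r13=1101 pc3: +8 =20
r14=1110 pc3: +8 =28
r15=1111 pc4: +16 =44
r16=10000 pc1: +2 =46
r17=10001 pc2: +4 =50
r18=10010 pc2: +4 =54
r19=10011 pc3: +8 =62
r20=10100 pc2: +4 =66
r21=10101 pc3: +8 =74
r22=10110 pc3: +8 =82
r23=10111 pc4: +16 =98
r24=11000 pc2: +4 =102
r25=11001 pc3: +8 =110
r26=11010 pc3: +8 =118
r27=11011 pc4: +16 =134
r28=11100 pc3: +8 =142
r29=11101 pc4: +16 =158
r30=11110 pc4: +16 =174
r31=11111 pc5: +32 =206
r32=100000 pc1: +2 =208
r33=100001 pc2: +4 =212
r34=100010 pc2: +4 =216
r35=100011 pc3: +8 =224
r36=100100 pc2: +4 =228
r37=100101 pc3: +8 =236
r38=100110 pc3: +8 =244
r39=100111 pc4: +16 =260
r40=101000 pc2: +4 =264
r41=101001 pc3: +8 =272
r42=101010 pc3: +8 =280
r43=101011 pc4: +16 =296
r44=101100 pc3: +8 =304
r45=101101 pc4: +16 =320
r46=101110 pc4: +16 =336
r47=101111 pc5: +32 =368
r48=110000 pc2: +4 =372
r49=110001 pc3: +8 =380
r50=110010 pc3: +8 =388
r51=110011 pc4: +16 =404
r52=110100 pc3: +8 =412
r53=110101 pc4: +16 =428
r54=110110 pc4: +16 =444
r55=110111 pc5: +32 =476
r56=111000 pc3: +8 =484
r57=111001 pc4: +16 =500

Answer: 500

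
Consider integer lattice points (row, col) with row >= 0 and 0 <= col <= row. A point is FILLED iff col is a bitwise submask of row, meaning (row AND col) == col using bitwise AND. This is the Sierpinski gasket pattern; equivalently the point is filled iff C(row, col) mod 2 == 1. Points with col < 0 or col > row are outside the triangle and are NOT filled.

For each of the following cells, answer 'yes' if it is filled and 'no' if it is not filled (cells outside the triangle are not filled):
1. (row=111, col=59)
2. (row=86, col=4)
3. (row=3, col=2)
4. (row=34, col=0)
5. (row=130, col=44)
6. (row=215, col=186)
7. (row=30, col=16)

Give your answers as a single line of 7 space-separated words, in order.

Answer: no yes yes yes no no yes

Derivation:
(111,59): row=0b1101111, col=0b111011, row AND col = 0b101011 = 43; 43 != 59 -> empty
(86,4): row=0b1010110, col=0b100, row AND col = 0b100 = 4; 4 == 4 -> filled
(3,2): row=0b11, col=0b10, row AND col = 0b10 = 2; 2 == 2 -> filled
(34,0): row=0b100010, col=0b0, row AND col = 0b0 = 0; 0 == 0 -> filled
(130,44): row=0b10000010, col=0b101100, row AND col = 0b0 = 0; 0 != 44 -> empty
(215,186): row=0b11010111, col=0b10111010, row AND col = 0b10010010 = 146; 146 != 186 -> empty
(30,16): row=0b11110, col=0b10000, row AND col = 0b10000 = 16; 16 == 16 -> filled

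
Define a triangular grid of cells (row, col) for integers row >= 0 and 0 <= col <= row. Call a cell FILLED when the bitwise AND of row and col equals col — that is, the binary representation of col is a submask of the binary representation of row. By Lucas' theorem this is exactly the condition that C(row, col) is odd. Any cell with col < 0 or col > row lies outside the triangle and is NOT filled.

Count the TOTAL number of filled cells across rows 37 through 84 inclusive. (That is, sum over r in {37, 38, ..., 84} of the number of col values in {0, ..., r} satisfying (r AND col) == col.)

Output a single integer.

Answer: 670

Derivation:
r37=100101 pc3: +8 =8
r38=100110 pc3: +8 =16
r39=100111 pc4: +16 =32
r40=101000 pc2: +4 =36
r41=101001 pc3: +8 =44
r42=101010 pc3: +8 =52
r43=101011 pc4: +16 =68
r44=101100 pc3: +8 =76
r45=101101 pc4: +16 =92
r46=101110 pc4: +16 =108
r47=101111 pc5: +32 =140
r48=110000 pc2: +4 =144
r49=110001 pc3: +8 =152
r50=110010 pc3: +8 =160
r51=110011 pc4: +16 =176
r52=110100 pc3: +8 =184
r53=110101 pc4: +16 =200
r54=110110 pc4: +16 =216
r55=110111 pc5: +32 =248
r56=111000 pc3: +8 =256
r57=111001 pc4: +16 =272
r58=111010 pc4: +16 =288
r59=111011 pc5: +32 =320
r60=111100 pc4: +16 =336
r61=111101 pc5: +32 =368
r62=111110 pc5: +32 =400
r63=111111 pc6: +64 =464
r64=1000000 pc1: +2 =466
r65=1000001 pc2: +4 =470
r66=1000010 pc2: +4 =474
r67=1000011 pc3: +8 =482
r68=1000100 pc2: +4 =486
r69=1000101 pc3: +8 =494
r70=1000110 pc3: +8 =502
r71=1000111 pc4: +16 =518
r72=1001000 pc2: +4 =522
r73=1001001 pc3: +8 =530
r74=1001010 pc3: +8 =538
r75=1001011 pc4: +16 =554
r76=1001100 pc3: +8 =562
r77=1001101 pc4: +16 =578
r78=1001110 pc4: +16 =594
r79=1001111 pc5: +32 =626
r80=1010000 pc2: +4 =630
r81=1010001 pc3: +8 =638
r82=1010010 pc3: +8 =646
r83=1010011 pc4: +16 =662
r84=1010100 pc3: +8 =670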